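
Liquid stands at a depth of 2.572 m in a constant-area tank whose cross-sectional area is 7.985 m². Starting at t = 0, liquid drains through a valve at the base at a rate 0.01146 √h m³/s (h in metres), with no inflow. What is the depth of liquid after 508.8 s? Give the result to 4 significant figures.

Volume balance on the tank: A dh/dt = −0.01146 √h.
This is separable: 2 d(√h)/dt = −0.01146/A, so √h = √h₀ − (0.01146/(2A)) t.
√h = √2.572 − 0.01146·508.8/(2·7.985) = 1.60375 − 0.365113 = 1.23863.
h = 1.23863² = 1.53421 m.

1.534 m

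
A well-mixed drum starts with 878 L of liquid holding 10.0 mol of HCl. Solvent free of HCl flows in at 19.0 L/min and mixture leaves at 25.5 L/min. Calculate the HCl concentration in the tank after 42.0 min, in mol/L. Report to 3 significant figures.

Let m(t) be the amount of HCl. Volume: V(t) = V₀ + (Q_in − Q_out) t = 878 − 6.5000 t; V(42.0) = 605.00 L.
Species balance (pure solvent in): dm/dt = −Q_out · m/V(t).
dm/m = −Q_out dt/(V₀ − 6.5000 t); integrating gives ln(m/m₀) = −(Q_out/(Q_in−Q_out)) ln(V/V₀).
m = m₀ (V₀/V)^(Q_out/(Q_in−Q_out)) = 10.0 × (878/605.00)^(-3.9231) = 2.3200 mol.
C = m/V = 2.3200/605.00 = 0.0038347 mol/L.

0.00383 mol/L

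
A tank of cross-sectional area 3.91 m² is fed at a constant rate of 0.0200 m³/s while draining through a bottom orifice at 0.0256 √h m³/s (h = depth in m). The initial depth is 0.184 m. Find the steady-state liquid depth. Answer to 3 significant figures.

A dh/dt = Q_in − 0.0256 √h. Steady state requires inflow = outflow:
Q_in = 0.0256 √h_ss ⇒ √h_ss = 0.0200/0.0256 = 0.78125.
h_ss = 0.78125² = 0.61035 m. (Since h₀ = 0.184 m < h_ss, the level will rise toward this value.)

0.610 m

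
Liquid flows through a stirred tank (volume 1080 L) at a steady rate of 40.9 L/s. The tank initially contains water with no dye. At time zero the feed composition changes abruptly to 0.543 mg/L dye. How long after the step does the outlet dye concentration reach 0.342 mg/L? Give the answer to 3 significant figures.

26.2 s

Species balance: V dC/dt = Q(C_in − C) ⇒ τ = V/Q = 26.406 s.
C(t) = C_in + (C₀ − C_in) e^(−t/τ). Set C = 0.342 and solve for t:
e^(−t/τ) = (C − C_in)/(C₀ − C_in) = (0.342 − 0.543)/(0 − 0.543) = 0.37017
t = −τ ln(…) = 26.406 × 0.99380 = 26.242 s.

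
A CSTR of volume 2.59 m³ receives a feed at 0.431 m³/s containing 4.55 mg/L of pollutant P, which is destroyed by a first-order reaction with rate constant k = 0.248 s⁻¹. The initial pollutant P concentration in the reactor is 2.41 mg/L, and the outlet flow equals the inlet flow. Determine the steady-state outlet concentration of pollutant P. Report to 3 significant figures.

1.83 mg/L

V dC/dt = Q(C_in − C) − k V C.
Steady state (dC/dt = 0): C_ss = Q C_in/(Q + kV) = C_in/(1 + kV/Q).
C_ss = 0.431·4.55/(0.431 + 0.248·2.59) = 1.9610/1.0733 = 1.8271 mg/L.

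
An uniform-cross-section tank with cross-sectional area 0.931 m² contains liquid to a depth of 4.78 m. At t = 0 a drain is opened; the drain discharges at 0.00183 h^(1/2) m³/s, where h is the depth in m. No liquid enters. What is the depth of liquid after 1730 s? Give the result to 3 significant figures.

A dh/dt = −Q_out = −0.00183 √h.
This is separable: 2 d(√h)/dt = −0.00183/A, so √h = √h₀ − (0.00183/(2A)) t.
√h = √4.78 − 0.00183·1730/(2·0.931) = 2.1863 − 1.7003 = 0.48605.
h = 0.48605² = 0.23625 m.

0.236 m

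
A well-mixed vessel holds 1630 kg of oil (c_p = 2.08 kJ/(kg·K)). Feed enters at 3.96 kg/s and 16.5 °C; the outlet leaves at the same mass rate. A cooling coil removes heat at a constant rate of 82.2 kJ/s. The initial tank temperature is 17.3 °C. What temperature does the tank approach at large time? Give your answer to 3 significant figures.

6.52 °C

M c_p dT/dt = ṁ c_p (T_in − T) − Q̇.
At steady state dT/dt = 0 ⇒ T_ss = T_in − Q̇/(ṁ c_p) = 16.5 − 82.2/(3.96·2.08) = 6.5204 °C.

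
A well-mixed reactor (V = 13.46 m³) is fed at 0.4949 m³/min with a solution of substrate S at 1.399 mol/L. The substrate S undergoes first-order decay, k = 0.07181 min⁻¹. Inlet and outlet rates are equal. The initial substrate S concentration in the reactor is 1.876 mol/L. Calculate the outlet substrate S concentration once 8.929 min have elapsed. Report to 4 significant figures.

Species balance: V dC/dt = Q C_in − Q C − k V C.
This is linear with rate a = Q/V + k = 0.108578 min⁻¹.
C_ss = Q C_in/(Q + kV) = 0.473748 mol/L; C(t) = C_ss + (C₀ − C_ss) e^(−a t).
C(8.929) = 0.473748 + (1.40225)·e^(−0.108578·8.929) = 0.473748 + (1.40225)·0.379275 = 1.00559 mol/L.

1.006 mol/L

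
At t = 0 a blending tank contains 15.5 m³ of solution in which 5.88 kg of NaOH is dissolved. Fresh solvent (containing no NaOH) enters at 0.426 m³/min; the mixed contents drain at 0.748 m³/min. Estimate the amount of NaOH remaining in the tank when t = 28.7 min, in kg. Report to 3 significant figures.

0.715 kg

Total volume: dV/dt = Q_in − Q_out = -0.32200 m³/min, so V(t) = 15.5 − 0.32200 t and V(28.7) = 6.2586 m³.
No NaOH enters, so dm/dt = −Q_out · (m/V).
Separate: dm/m = −Q_out dt/V(t) ⇒ ln(m/m₀) = −(Q_out/(Q_in−Q_out)) ln(V/V₀).
m = m₀ (V₀/V)^(Q_out/(Q_in−Q_out)) = 5.88 × (15.5/6.2586)^(-2.3230) = 0.71525 kg.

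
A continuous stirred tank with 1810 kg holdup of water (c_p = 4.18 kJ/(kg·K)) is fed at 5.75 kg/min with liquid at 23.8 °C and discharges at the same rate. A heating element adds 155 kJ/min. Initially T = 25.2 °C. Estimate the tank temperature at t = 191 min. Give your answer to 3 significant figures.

27.5 °C

M c_p dT/dt = ṁ c_p (T_in − T) + Q̇.
Rearrange: dT/dt = (T_ss − T)/τ with τ = M/ṁ = 314.78 min and T_ss = T_in + Q̇/(ṁ c_p) = 30.249 °C.
T approaches T_ss exponentially: T(t) = T_ss + (T₀ − T_ss) e^(−t/τ).
T(191) = 30.249 + (-5.0489)·e^(−191/314.78) = 30.249 + (-5.0489)·0.54511 = 27.497 °C.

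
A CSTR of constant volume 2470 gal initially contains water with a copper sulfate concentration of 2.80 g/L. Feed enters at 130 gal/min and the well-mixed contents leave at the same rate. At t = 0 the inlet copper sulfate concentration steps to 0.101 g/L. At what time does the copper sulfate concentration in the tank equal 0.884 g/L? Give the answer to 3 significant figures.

Species balance: V dC/dt = Q(C_in − C) ⇒ τ = V/Q = 19.000 min.
C(t) = C_in + (C₀ − C_in) e^(−t/τ). Set C = 0.884 and solve for t:
e^(−t/τ) = (C − C_in)/(C₀ − C_in) = (0.884 − 0.101)/(2.80 − 0.101) = 0.29011
t = −τ ln(…) = 19.000 × 1.2375 = 23.513 min.

23.5 min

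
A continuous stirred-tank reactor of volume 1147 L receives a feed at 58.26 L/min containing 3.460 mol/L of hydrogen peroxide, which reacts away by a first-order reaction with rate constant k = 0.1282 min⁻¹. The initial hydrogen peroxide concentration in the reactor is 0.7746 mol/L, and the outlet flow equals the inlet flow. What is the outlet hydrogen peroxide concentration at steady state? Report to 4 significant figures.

0.9819 mol/L

V dC/dt = Q(C_in − C) − k V C.
Steady state (dC/dt = 0): C_ss = Q C_in/(Q + kV) = C_in/(1 + kV/Q).
C_ss = 58.26·3.460/(58.26 + 0.1282·1147) = 201.580/205.305 = 0.981852 mol/L.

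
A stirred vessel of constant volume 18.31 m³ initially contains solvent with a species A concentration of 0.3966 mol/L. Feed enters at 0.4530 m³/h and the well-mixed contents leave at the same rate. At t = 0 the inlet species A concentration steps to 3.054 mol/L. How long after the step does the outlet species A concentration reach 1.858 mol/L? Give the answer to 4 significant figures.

Species balance on the tank: V dC/dt = Q(C_in − C), so τ = V/Q = 40.4194 h.
C(t) = C_in + (C₀ − C_in) e^(−t/τ). Set C = 1.858 and solve for t:
e^(−t/τ) = (C − C_in)/(C₀ − C_in) = (1.858 − 3.054)/(0.3966 − 3.054) = 0.450064
t = −τ ln(…) = 40.4194 × 0.798366 = 32.2695 h.

32.27 h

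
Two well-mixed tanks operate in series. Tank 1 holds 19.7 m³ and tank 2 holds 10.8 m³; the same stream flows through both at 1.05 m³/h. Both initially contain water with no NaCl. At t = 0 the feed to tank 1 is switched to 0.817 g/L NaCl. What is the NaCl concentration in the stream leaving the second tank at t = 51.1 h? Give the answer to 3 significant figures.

0.705 g/L

Time constants: τᵢ = Vᵢ/Q for each well-mixed tank.
τ₁ = 19.7/1.05 = 18.762 h; τ₂ = 10.8/1.05 = 10.286 h.
Solving the cascade with C₁(0)=C₂(0)=0 gives C₂(t) = C_in[1 − (τ₁ e^(−t/τ₁) − τ₂ e^(−t/τ₂))/(τ₁ − τ₂)].
At t = 51.1: e^(−t/τ₁) = 0.065638, e^(−t/τ₂) = 0.0069567.
C₂ = 0.817·[1 − (18.762·0.065638 − 10.286·0.0069567)/(8.4762)] = 0.817·0.86315 = 0.70520 g/L.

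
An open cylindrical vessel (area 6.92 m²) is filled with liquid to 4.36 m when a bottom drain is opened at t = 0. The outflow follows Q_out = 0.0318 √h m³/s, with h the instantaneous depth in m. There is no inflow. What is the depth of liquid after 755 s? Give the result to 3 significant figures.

0.125 m

A dh/dt = −Q_out = −0.0318 √h.
Separate and integrate: 2(√h − √h₀) = −(0.0318/A) t.
√h = √4.36 − 0.0318·755/(2·6.92) = 2.0881 − 1.7348 = 0.35331.
h = 0.35331² = 0.12483 m.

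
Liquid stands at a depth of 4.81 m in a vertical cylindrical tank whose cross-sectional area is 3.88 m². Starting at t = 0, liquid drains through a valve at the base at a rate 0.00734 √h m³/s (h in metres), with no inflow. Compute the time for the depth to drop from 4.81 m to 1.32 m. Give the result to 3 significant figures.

1100 s

Volume balance on the tank: A dh/dt = −0.00734 √h.
This is separable: 2 d(√h)/dt = −0.00734/A, so √h = √h₀ − (0.00734/(2A)) t.
t = 2A(√h₀ − √h)/0.00734 = 2·3.88·(√4.81 − √1.32)/0.00734
  = 7.7600 × (2.1932 − 1.1489) / 0.00734 = 1104.0 s.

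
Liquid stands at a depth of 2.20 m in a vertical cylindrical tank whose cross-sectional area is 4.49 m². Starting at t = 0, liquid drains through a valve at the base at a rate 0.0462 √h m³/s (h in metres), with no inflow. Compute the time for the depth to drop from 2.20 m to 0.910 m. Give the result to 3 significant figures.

Unsteady balance on liquid volume: A dh/dt = −0.0462 √h.
This is separable: 2 d(√h)/dt = −0.0462/A, so √h = √h₀ − (0.0462/(2A)) t.
t = 2A(√h₀ − √h)/0.0462 = 2·4.49·(√2.20 − √0.910)/0.0462
  = 8.9800 × (1.4832 − 0.95394) / 0.0462 = 102.88 s.

103 s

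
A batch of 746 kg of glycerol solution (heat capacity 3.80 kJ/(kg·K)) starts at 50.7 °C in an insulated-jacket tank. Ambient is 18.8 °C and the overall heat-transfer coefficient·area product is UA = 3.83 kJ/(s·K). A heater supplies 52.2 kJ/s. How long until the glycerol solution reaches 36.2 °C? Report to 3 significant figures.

1170 s

Heat balance on the well-mixed liquid: M c_p dT/dt = −UA(T − T_amb) + Q̇.
τ = M c_p/UA = 740.16 s; T_ss = T_amb + Q̇/UA = 18.8 + 52.2/3.83 = 32.429 °C.
T(t) = T_ss + (T₀ − T_ss)e^(−t/τ); set T = 36.2:
t = −τ ln[(T − T_ss)/(T₀ − T_ss)] = −740.16 · ln(0.20638) = 1168.0 s.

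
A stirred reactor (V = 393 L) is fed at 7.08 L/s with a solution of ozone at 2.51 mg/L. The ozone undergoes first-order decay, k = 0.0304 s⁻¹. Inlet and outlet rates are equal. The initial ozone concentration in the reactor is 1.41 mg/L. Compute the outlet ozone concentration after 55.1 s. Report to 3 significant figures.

0.967 mg/L

Accumulation = in − out − consumed: V dC/dt = Q C_in − Q C − k V C.
dC/dt = (Q/V) C_in − (Q/V + k) C; effective rate a = Q/V + k = 0.018015 + 0.0304 = 0.048415 s⁻¹.
C_ss = Q C_in/(Q + kV) = 0.93397 mg/L; C(t) = C_ss + (C₀ − C_ss) e^(−a t).
C(55.1) = 0.93397 + (0.47603)·e^(−0.048415·55.1) = 0.93397 + (0.47603)·0.069413 = 0.96701 mg/L.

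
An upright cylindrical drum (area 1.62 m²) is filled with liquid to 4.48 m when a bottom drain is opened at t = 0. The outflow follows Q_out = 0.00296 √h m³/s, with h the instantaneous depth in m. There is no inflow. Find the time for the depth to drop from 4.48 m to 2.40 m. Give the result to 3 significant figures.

621 s

A dh/dt = −Q_out = −0.00296 √h.
Separate and integrate: 2(√h − √h₀) = −(0.00296/A) t.
t = 2A(√h₀ − √h)/0.00296 = 2·1.62·(√4.48 − √2.40)/0.00296
  = 3.2400 × (2.1166 − 1.5492) / 0.00296 = 621.08 s.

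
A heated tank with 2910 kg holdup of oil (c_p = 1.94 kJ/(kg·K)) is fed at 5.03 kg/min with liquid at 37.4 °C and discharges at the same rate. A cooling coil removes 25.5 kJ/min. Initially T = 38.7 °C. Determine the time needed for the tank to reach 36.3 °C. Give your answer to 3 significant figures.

550 min

M c_p dT/dt = ṁ c_p (T_in − T) − Q̇.
τ = M/ṁ = 578.53 min; T_ss = T_in − Q̇/(ṁ c_p) = 34.787 °C.
T(t) = T_ss + (T₀ − T_ss) e^(−t/τ). Set T = 36.3:
e^(−t/τ) = (36.3 − 34.787)/(38.7 − 34.787) = 0.38669
t = −578.53 · ln(0.38669) = 549.68 min.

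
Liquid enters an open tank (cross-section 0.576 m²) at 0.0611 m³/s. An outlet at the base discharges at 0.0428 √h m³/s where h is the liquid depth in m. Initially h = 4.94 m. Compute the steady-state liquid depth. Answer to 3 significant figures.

Level balance: A dh/dt = 0.0611 − 0.0428 √h. Setting dh/dt = 0:
Q_in = 0.0428 √h_ss ⇒ √h_ss = 0.0611/0.0428 = 1.4276.
h_ss = 1.4276² = 2.0380 m. (Since h₀ = 4.94 m > h_ss, the level will fall toward this value.)

2.04 m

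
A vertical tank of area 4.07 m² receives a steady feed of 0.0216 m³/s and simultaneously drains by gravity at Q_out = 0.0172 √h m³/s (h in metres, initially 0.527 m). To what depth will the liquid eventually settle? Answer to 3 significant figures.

1.58 m

A dh/dt = Q_in − 0.0172 √h. Steady state requires inflow = outflow:
Q_in = 0.0172 √h_ss ⇒ √h_ss = 0.0216/0.0172 = 1.2558.
h_ss = 1.2558² = 1.5771 m. (Since h₀ = 0.527 m < h_ss, the level will rise toward this value.)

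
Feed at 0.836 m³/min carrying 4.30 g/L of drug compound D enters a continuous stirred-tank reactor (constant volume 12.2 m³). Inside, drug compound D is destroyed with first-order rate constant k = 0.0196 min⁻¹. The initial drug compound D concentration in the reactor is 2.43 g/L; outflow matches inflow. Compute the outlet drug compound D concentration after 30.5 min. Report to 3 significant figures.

Species balance: V dC/dt = Q C_in − Q C − k V C.
dC/dt = (Q/V) C_in − (Q/V + k) C; effective rate a = Q/V + k = 0.068525 + 0.0196 = 0.088125 min⁻¹.
C_ss = Q C_in/(Q + kV) = 3.3436 g/L; C(t) = C_ss + (C₀ − C_ss) e^(−a t).
C(30.5) = 3.3436 + (-0.91363)·e^(−0.088125·30.5) = 3.3436 + (-0.91363)·0.068030 = 3.2815 g/L.

3.28 g/L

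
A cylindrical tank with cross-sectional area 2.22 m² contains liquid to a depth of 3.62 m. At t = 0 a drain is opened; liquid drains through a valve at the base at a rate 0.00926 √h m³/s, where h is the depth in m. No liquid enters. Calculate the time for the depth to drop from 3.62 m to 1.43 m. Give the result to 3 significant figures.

339 s

A dh/dt = −Q_out = −0.00926 √h.
Separate and integrate: 2(√h − √h₀) = −(0.00926/A) t.
t = 2A(√h₀ − √h)/0.00926 = 2·2.22·(√3.62 − √1.43)/0.00926
  = 4.4400 × (1.9026 − 1.1958) / 0.00926 = 338.90 s.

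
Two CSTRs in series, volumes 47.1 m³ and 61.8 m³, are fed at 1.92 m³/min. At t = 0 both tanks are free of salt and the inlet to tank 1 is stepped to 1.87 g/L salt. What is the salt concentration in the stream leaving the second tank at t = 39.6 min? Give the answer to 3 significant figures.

0.765 g/L

Species balance on tank i: dCᵢ/dt = (Cᵢ₋₁ − Cᵢ)/τᵢ with τᵢ = Vᵢ/Q.
τ₁ = 47.1/1.92 = 24.531 min; τ₂ = 61.8/1.92 = 32.188 min.
Tank 1: C₁ = C_in(1 − e^(−t/τ₁)). Tank 2 (τ₁ ≠ τ₂): C₂ = C_in[1 − (τ₁ e^(−t/τ₁) − τ₂ e^(−t/τ₂))/(τ₁ − τ₂)].
At t = 39.6: e^(−t/τ₁) = 0.19904, e^(−t/τ₂) = 0.29221.
C₂ = 1.87·[1 − (24.531·0.19904 − 32.188·0.29221)/(-7.6562)] = 1.87·0.40926 = 0.76533 g/L.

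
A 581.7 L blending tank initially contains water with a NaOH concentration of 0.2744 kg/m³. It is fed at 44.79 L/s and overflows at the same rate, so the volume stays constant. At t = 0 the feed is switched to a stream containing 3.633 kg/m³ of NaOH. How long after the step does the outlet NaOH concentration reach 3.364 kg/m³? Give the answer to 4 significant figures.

Accumulation = in − out for the solute gives V dC/dt = Q(C_in − C), so τ = V/Q = 12.9873 s.
C(t) = C_in + (C₀ − C_in) e^(−t/τ). Set C = 3.364 and solve for t:
e^(−t/τ) = (C − C_in)/(C₀ − C_in) = (3.364 − 3.633)/(0.2744 − 3.633) = 0.0800929
t = −τ ln(…) = 12.9873 × 2.52457 = 32.7873 s.

32.79 s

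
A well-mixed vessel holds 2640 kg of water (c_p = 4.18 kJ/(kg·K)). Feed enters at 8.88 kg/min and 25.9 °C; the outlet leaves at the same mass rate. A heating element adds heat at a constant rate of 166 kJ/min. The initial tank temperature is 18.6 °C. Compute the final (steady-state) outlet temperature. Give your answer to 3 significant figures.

30.4 °C

M c_p dT/dt = ṁ c_p (T_in − T) + Q̇.
At steady state dT/dt = 0 ⇒ T_ss = T_in + Q̇/(ṁ c_p) = 25.9 + 166/(8.88·4.18) = 30.372 °C.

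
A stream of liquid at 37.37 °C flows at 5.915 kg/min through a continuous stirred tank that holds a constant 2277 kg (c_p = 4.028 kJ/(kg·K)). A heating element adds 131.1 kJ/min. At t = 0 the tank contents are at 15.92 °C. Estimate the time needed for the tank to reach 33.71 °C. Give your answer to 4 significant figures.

415.3 min

Unsteady energy balance on the tank contents: M c_p dT/dt = ṁ c_p (T_in − T) + 131.1.
τ = M/ṁ = 384.954 min; T_ss = T_in + Q̇/(ṁ c_p) = 42.8725 °C.
T(t) = T_ss + (T₀ − T_ss) e^(−t/τ). Set T = 33.71:
e^(−t/τ) = (33.71 − 42.8725)/(15.92 − 42.8725) = 0.339949
t = −384.954 · ln(0.339949) = 415.349 min.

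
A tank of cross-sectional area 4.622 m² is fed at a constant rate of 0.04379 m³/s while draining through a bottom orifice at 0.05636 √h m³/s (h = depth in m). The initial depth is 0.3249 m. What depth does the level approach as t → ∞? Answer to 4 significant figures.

Accumulation of liquid (constant cross-section A): A dh/dt = Q_in − 0.05636 √h. At steady state dh/dt = 0:
Q_in = 0.05636 √h_ss ⇒ √h_ss = 0.04379/0.05636 = 0.776969.
h_ss = 0.776969² = 0.603682 m. (Since h₀ = 0.3249 m < h_ss, the level will rise toward this value.)

0.6037 m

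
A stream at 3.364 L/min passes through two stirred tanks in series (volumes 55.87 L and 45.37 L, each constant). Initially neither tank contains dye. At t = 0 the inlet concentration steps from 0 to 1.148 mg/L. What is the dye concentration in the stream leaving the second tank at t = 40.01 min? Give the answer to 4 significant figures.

0.8542 mg/L

Time constants: τᵢ = Vᵢ/Q for each well-mixed tank.
τ₁ = 55.87/3.364 = 16.6082 min; τ₂ = 45.37/3.364 = 13.4869 min.
Tank 1: C₁ = C_in(1 − e^(−t/τ₁)). Tank 2 (τ₁ ≠ τ₂): C₂ = C_in[1 − (τ₁ e^(−t/τ₁) − τ₂ e^(−t/τ₂))/(τ₁ − τ₂)].
At t = 40.01: e^(−t/τ₁) = 0.0899006, e^(−t/τ₂) = 0.0514792.
C₂ = 1.148·[1 − (16.6082·0.0899006 − 13.4869·0.0514792)/(3.12128)] = 1.148·0.744082 = 0.854206 mg/L.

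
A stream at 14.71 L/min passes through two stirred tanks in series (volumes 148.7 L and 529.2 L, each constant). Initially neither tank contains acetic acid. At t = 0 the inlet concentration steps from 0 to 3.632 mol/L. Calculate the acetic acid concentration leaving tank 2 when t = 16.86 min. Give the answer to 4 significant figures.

Each tank obeys Vᵢ dCᵢ/dt = Q(Cᵢ₋₁ − Cᵢ), so τᵢ = Vᵢ/Q.
τ₁ = 148.7/14.71 = 10.1088 min; τ₂ = 529.2/14.71 = 35.9755 min.
Solving the cascade with C₁(0)=C₂(0)=0 gives C₂(t) = C_in[1 − (τ₁ e^(−t/τ₁) − τ₂ e^(−t/τ₂))/(τ₁ − τ₂)].
At t = 16.86: e^(−t/τ₁) = 0.188651, e^(−t/τ₂) = 0.625845.
C₂ = 3.632·[1 − (10.1088·0.188651 − 35.9755·0.625845)/(-25.8668)] = 3.632·0.203298 = 0.738379 mol/L.

0.7384 mol/L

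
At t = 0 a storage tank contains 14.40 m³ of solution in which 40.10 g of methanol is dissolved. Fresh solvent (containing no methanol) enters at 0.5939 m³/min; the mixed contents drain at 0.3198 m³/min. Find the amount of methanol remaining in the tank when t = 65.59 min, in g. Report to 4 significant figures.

Let m(t) be the amount of methanol. Volume: V(t) = V₀ + (Q_in − Q_out) t = 14.40 + 0.274100 t; V(65.59) = 32.3782 m³.
Species balance (pure solvent in): dm/dt = −Q_out · m/V(t).
Separate: dm/m = −Q_out dt/V(t) ⇒ ln(m/m₀) = −(Q_out/(Q_in−Q_out)) ln(V/V₀).
m = m₀ (V₀/V)^(Q_out/(Q_in−Q_out)) = 40.10 × (14.40/32.3782)^(1.16673) = 15.5806 g.

15.58 g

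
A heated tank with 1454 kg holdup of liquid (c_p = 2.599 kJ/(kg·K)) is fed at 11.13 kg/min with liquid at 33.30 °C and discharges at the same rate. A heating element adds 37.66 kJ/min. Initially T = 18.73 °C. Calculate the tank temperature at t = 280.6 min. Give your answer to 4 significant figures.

32.75 °C

M c_p dT/dt = ṁ c_p (T_in − T) + Q̇.
Rearrange: dT/dt = (T_ss − T)/τ with τ = M/ṁ = 130.638 min and T_ss = T_in + Q̇/(ṁ c_p) = 34.6019 °C.
T approaches T_ss exponentially: T(t) = T_ss + (T₀ − T_ss) e^(−t/τ).
T(280.6) = 34.6019 + (-15.8719)·e^(−280.6/130.638) = 34.6019 + (-15.8719)·0.116727 = 32.7492 °C.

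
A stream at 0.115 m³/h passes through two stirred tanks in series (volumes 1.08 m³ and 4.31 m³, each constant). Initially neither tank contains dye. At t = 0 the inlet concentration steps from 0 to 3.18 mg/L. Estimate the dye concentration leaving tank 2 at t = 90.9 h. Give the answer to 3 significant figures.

2.80 mg/L

Each tank obeys Vᵢ dCᵢ/dt = Q(Cᵢ₋₁ − Cᵢ), so τᵢ = Vᵢ/Q.
τ₁ = 1.08/0.115 = 9.3913 h; τ₂ = 4.31/0.115 = 37.478 h.
Tank 1: C₁ = C_in(1 − e^(−t/τ₁)). Tank 2 (τ₁ ≠ τ₂): C₂ = C_in[1 − (τ₁ e^(−t/τ₁) − τ₂ e^(−t/τ₂))/(τ₁ − τ₂)].
At t = 90.9: e^(−t/τ₁) = 6.2574e-05, e^(−t/τ₂) = 0.088442.
C₂ = 3.18·[1 − (9.3913·6.2574e-05 − 37.478·0.088442)/(-28.087)] = 3.18·0.88201 = 2.8048 mg/L.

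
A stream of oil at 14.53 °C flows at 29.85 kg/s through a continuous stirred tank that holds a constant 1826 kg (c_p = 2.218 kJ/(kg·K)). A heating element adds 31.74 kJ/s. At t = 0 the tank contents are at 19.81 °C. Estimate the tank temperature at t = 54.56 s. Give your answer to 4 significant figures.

16.98 °C

First-law balance (no shaft work): M c_p dT/dt = ṁ c_p (T_in − T) + 31.74.
Rearrange: dT/dt = (T_ss − T)/τ with τ = M/ṁ = 61.1725 s and T_ss = T_in + Q̇/(ṁ c_p) = 15.0094 °C.
Integrating: T(t) = T_ss + (T₀ − T_ss) e^(−t/τ).
T(54.56) = 15.0094 + (4.80060)·e^(−54.56/61.1725) = 15.0094 + (4.80060)·0.409875 = 16.9770 °C.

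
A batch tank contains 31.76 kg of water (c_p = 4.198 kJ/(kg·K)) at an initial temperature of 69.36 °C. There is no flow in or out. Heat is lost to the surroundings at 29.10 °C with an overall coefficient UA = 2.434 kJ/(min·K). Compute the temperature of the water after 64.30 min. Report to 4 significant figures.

Lumped-capacitance energy balance: M c_p dT/dt = UA(T_amb − T).
dT/dt = (T_ss − T)/τ with T_ss = T_amb = 29.1000 °C, τ = M c_p/UA = 31.76·4.198/2.434 = 54.7775 min.
T approaches T_ss exponentially: T(t) = T_ss + (T₀ − T_ss) e^(−t/τ).
T(64.30) = 29.1000 + (40.2600)·0.309178 = 41.5475 °C.

41.55 °C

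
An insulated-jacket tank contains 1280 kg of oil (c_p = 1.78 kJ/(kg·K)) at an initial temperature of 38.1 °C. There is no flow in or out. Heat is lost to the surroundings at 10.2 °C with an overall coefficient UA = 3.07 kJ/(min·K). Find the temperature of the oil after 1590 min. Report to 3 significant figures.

M c_p dT/dt = −UA(T − T_amb).
dT/dt = (T_ss − T)/τ with T_ss = T_amb = 10.200 °C, τ = M c_p/UA = 1280·1.78/3.07 = 742.15 min.
This is linear first-order; T(t) = T_ss + (T₀ − T_ss) e^(−t/τ).
T(1590) = 10.200 + (27.900)·0.11737 = 13.475 °C.

13.5 °C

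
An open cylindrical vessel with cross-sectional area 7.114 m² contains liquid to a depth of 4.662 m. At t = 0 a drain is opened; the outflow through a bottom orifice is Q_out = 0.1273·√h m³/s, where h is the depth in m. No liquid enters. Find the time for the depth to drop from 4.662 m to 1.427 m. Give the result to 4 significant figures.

107.8 s

With no inflow, A dh/dt = −0.1273 √h.
∫ h^(−1/2) dh = −(0.1273/A) ∫ dt, giving 2√h = 2√h₀ − (0.1273/A) t.
t = 2A(√h₀ − √h)/0.1273 = 2·7.114·(√4.662 − √1.427)/0.1273
  = 14.2280 × (2.15917 − 1.19457) / 0.1273 = 107.810 s.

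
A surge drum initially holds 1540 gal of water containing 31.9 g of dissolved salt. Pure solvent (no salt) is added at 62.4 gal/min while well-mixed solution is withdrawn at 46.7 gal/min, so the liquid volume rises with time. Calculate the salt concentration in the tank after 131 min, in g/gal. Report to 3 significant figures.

Let m(t) be the amount of salt. Volume: V(t) = V₀ + (Q_in − Q_out) t = 1540 + 15.700 t; V(131) = 3596.7 gal.
No salt enters, so dm/dt = −Q_out · (m/V).
Separate: dm/m = −Q_out dt/V(t) ⇒ ln(m/m₀) = −(Q_out/(Q_in−Q_out)) ln(V/V₀).
m = m₀ (V₀/V)^(Q_out/(Q_in−Q_out)) = 31.9 × (1540/3596.7)^(2.9745) = 2.5587 g.
C = m/V = 2.5587/3596.7 = 0.00071141 g/gal.

0.000711 g/gal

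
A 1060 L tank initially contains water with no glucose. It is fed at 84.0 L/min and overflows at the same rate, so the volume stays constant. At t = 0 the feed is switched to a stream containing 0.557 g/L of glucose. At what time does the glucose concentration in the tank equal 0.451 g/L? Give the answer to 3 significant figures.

20.9 min

Species balance on the tank: V dC/dt = Q(C_in − C), so τ = V/Q = 12.619 min.
C(t) = C_in + (C₀ − C_in) e^(−t/τ). Set C = 0.451 and solve for t:
e^(−t/τ) = (C − C_in)/(C₀ − C_in) = (0.451 − 0.557)/(0 − 0.557) = 0.19031
t = −τ ln(…) = 12.619 × 1.6591 = 20.937 min.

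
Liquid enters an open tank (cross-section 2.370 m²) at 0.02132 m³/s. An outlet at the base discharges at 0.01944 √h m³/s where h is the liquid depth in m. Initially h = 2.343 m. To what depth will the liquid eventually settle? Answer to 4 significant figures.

A dh/dt = Q_in − 0.01944 √h. Steady state requires inflow = outflow:
Q_in = 0.01944 √h_ss ⇒ √h_ss = 0.02132/0.01944 = 1.09671.
h_ss = 1.09671² = 1.20277 m. (Since h₀ = 2.343 m > h_ss, the level will fall toward this value.)

1.203 m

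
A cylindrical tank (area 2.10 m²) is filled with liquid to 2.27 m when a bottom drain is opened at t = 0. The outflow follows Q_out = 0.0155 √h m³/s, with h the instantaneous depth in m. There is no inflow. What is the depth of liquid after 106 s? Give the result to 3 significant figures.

With no inflow, A dh/dt = −0.0155 √h.
This is separable: 2 d(√h)/dt = −0.0155/A, so √h = √h₀ − (0.0155/(2A)) t.
√h = √2.27 − 0.0155·106/(2·2.10) = 1.5067 − 0.39119 = 1.1155.
h = 1.1155² = 1.2443 m.

1.24 m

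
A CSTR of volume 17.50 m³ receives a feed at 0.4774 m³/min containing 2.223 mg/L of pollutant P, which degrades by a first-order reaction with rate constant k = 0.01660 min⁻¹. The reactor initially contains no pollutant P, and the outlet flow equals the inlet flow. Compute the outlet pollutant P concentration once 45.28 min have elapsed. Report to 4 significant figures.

Accumulation = in − out − consumed: V dC/dt = Q C_in − Q C − k V C.
This is linear with rate a = Q/V + k = 0.0438800 min⁻¹.
C_ss = Q C_in/(Q + kV) = 1.38203 mg/L; C(t) = C_ss + (C₀ − C_ss) e^(−a t).
C(45.28) = 1.38203 + (-1.38203)·e^(−0.0438800·45.28) = 1.38203 + (-1.38203)·0.137122 = 1.19252 mg/L.

1.193 mg/L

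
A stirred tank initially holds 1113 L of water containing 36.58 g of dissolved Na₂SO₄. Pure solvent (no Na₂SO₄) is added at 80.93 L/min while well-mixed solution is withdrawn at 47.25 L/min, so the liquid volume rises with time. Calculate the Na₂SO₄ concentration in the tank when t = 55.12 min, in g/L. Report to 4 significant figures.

0.003109 g/L

Let m(t) be the amount of Na₂SO₄. Volume: V(t) = V₀ + (Q_in − Q_out) t = 1113 + 33.6800 t; V(55.12) = 2969.44 L.
No Na₂SO₄ enters, so dm/dt = −Q_out · (m/V).
Separate: dm/m = −Q_out dt/V(t) ⇒ ln(m/m₀) = −(Q_out/(Q_in−Q_out)) ln(V/V₀).
m = m₀ (V₀/V)^(Q_out/(Q_in−Q_out)) = 36.58 × (1113/2969.44)^(1.40291) = 9.23320 g.
C = m/V = 9.23320/2969.44 = 0.00310941 g/L.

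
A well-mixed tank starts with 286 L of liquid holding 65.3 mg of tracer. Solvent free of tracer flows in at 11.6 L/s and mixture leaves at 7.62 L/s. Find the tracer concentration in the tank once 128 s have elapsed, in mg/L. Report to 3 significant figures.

Let m(t) be the amount of tracer. Volume: V(t) = V₀ + (Q_in − Q_out) t = 286 + 3.9800 t; V(128) = 795.44 L.
Species balance (pure solvent in): dm/dt = −Q_out · m/V(t).
dm/m = −Q_out dt/(V₀ + 3.9800 t); integrating gives ln(m/m₀) = −(Q_out/(Q_in−Q_out)) ln(V/V₀).
m = m₀ (V₀/V)^(Q_out/(Q_in−Q_out)) = 65.3 × (286/795.44)^(1.9146) = 9.2126 mg.
C = m/V = 9.2126/795.44 = 0.011582 mg/L.

0.0116 mg/L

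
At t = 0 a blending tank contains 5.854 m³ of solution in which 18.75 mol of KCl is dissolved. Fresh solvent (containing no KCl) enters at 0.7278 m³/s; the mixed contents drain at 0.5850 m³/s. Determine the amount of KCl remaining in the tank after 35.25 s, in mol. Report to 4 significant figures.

1.476 mol

Total volume: dV/dt = Q_in − Q_out = 0.142800 m³/s, so V(t) = 5.854 + 0.142800 t and V(35.25) = 10.8877 m³.
Species balance (pure solvent in): dm/dt = −Q_out · m/V(t).
Separate: dm/m = −Q_out dt/V(t) ⇒ ln(m/m₀) = −(Q_out/(Q_in−Q_out)) ln(V/V₀).
m = m₀ (V₀/V)^(Q_out/(Q_in−Q_out)) = 18.75 × (5.854/10.8877)^(4.09664) = 1.47579 mol.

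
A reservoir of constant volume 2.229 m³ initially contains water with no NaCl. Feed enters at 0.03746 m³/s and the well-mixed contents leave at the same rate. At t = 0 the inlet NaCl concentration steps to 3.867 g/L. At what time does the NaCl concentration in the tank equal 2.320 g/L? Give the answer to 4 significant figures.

Species balance: V dC/dt = Q(C_in − C) ⇒ τ = V/Q = 59.5035 s.
C(t) = C_in + (C₀ − C_in) e^(−t/τ). Set C = 2.320 and solve for t:
e^(−t/τ) = (C − C_in)/(C₀ − C_in) = (2.320 − 3.867)/(0 − 3.867) = 0.400052
t = −τ ln(…) = 59.5035 × 0.916161 = 54.5148 s.

54.51 s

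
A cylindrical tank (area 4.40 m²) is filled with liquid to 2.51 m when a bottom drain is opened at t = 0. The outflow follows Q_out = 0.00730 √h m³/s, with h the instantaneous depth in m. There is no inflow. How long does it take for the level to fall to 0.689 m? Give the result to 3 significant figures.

With no inflow, A dh/dt = −0.00730 √h.
Separate and integrate: 2(√h − √h₀) = −(0.00730/A) t.
t = 2A(√h₀ − √h)/0.00730 = 2·4.40·(√2.51 − √0.689)/0.00730
  = 8.8000 × (1.5843 − 0.83006) / 0.00730 = 909.22 s.

909 s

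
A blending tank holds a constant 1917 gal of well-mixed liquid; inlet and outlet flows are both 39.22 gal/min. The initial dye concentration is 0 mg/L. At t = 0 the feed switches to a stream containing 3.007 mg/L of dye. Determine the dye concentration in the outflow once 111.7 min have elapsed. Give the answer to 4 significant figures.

Species balance on the tank: V dC/dt = Q(C_in − C).
Time constant τ = V/Q = 1917/39.22 = 48.8781 min.
This is linear first-order; C(t) = C_in + (C₀ − C_in) e^(−t/τ).
C(111.7) = 3.007 + (0 − 3.007)·e^(−111.7/48.8781) = 3.007 + (-3.00700)·0.101746 = 2.70105 mg/L.

2.701 mg/L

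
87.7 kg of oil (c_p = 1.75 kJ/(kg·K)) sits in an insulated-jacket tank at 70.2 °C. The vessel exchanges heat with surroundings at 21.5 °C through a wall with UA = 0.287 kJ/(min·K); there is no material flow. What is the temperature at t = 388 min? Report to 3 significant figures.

Energy balance: M c_p dT/dt = −UA(T − T_amb).
dT/dt = (T_ss − T)/τ with T_ss = T_amb = 21.500 °C, τ = M c_p/UA = 87.7·1.75/0.287 = 534.76 min.
Integrating: T(t) = T_ss + (T₀ − T_ss) e^(−t/τ).
T(388) = 21.500 + (48.700)·0.48405 = 45.073 °C.

45.1 °C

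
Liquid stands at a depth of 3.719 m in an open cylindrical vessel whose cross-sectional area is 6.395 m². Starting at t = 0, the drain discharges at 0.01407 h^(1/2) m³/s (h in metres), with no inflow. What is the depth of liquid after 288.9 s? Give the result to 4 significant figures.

Volume balance on the tank: A dh/dt = −0.01407 √h.
∫ h^(−1/2) dh = −(0.01407/A) ∫ dt, giving 2√h = 2√h₀ − (0.01407/A) t.
√h = √3.719 − 0.01407·288.9/(2·6.395) = 1.92847 − 0.317813 = 1.61066.
h = 1.61066² = 2.59422 m.

2.594 m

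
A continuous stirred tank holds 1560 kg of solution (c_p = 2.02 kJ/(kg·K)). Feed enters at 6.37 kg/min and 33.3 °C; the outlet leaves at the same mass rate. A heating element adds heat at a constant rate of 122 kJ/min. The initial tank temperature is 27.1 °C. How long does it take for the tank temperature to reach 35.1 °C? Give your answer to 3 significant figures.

First-law balance (no shaft work): M c_p dT/dt = ṁ c_p (T_in − T) + 122.
τ = M/ṁ = 244.90 min; T_ss = T_in + Q̇/(ṁ c_p) = 42.781 °C.
T(t) = T_ss + (T₀ − T_ss) e^(−t/τ). Set T = 35.1:
e^(−t/τ) = (35.1 − 42.781)/(27.1 − 42.781) = 0.48984
t = −244.90 · ln(0.48984) = 174.78 min.

175 min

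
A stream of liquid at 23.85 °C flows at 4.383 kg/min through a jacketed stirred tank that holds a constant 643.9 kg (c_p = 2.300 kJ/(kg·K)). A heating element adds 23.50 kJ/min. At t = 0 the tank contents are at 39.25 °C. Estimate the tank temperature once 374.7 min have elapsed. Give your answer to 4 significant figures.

M c_p dT/dt = ṁ c_p (T_in − T) + Q̇.
τ = M/ṁ = 146.909 min; T_ss = T_in + Q̇/(ṁ c_p) = 23.85 + 23.50/(4.383·2.300) = 26.1811 °C.
Solution: T(t) = T_ss + (T₀ − T_ss) e^(−t/τ).
T(374.7) = 26.1811 + (13.0689)·e^(−374.7/146.909) = 26.1811 + (13.0689)·0.0780374 = 27.2010 °C.

27.20 °C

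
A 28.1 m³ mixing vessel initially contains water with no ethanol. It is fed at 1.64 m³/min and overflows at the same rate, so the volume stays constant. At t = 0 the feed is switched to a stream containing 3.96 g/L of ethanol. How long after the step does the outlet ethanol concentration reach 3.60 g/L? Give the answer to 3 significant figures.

41.1 min

Species balance: V dC/dt = Q(C_in − C) ⇒ τ = V/Q = 17.134 min.
C(t) = C_in + (C₀ − C_in) e^(−t/τ). Set C = 3.60 and solve for t:
e^(−t/τ) = (C − C_in)/(C₀ − C_in) = (3.60 − 3.96)/(0 − 3.96) = 0.090909
t = −τ ln(…) = 17.134 × 2.3979 = 41.086 min.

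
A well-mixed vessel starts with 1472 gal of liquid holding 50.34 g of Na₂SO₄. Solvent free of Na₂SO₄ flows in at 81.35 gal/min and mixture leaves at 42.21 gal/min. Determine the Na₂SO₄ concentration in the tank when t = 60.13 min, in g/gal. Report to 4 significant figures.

Total volume: dV/dt = Q_in − Q_out = 39.1400 gal/min, so V(t) = 1472 + 39.1400 t and V(60.13) = 3825.49 gal.
No Na₂SO₄ enters, so dm/dt = −Q_out · (m/V).
Separate: dm/m = −Q_out dt/V(t) ⇒ ln(m/m₀) = −(Q_out/(Q_in−Q_out)) ln(V/V₀).
m = m₀ (V₀/V)^(Q_out/(Q_in−Q_out)) = 50.34 × (1472/3825.49)^(1.07844) = 17.9722 g.
C = m/V = 17.9722/3825.49 = 0.00469801 g/gal.

0.004698 g/gal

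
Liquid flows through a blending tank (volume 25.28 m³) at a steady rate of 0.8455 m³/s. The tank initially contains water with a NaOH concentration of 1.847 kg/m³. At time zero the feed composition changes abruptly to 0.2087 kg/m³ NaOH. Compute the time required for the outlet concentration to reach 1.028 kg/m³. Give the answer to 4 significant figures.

Mass balance on the solute (V constant): V dC/dt = Q(C_in − C), so τ = V/Q = 29.8995 s.
C(t) = C_in + (C₀ − C_in) e^(−t/τ). Set C = 1.028 and solve for t:
e^(−t/τ) = (C − C_in)/(C₀ − C_in) = (1.028 − 0.2087)/(1.847 − 0.2087) = 0.500092
t = −τ ln(…) = 29.8995 × 0.692964 = 20.7193 s.

20.72 s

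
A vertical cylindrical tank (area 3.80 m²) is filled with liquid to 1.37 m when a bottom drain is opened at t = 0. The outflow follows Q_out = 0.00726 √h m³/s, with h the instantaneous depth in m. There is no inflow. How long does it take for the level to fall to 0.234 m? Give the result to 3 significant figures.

719 s

Volume balance on the tank: A dh/dt = −0.00726 √h.
∫ h^(−1/2) dh = −(0.00726/A) ∫ dt, giving 2√h = 2√h₀ − (0.00726/A) t.
t = 2A(√h₀ − √h)/0.00726 = 2·3.80·(√1.37 − √0.234)/0.00726
  = 7.6000 × (1.1705 − 0.48374) / 0.00726 = 718.90 s.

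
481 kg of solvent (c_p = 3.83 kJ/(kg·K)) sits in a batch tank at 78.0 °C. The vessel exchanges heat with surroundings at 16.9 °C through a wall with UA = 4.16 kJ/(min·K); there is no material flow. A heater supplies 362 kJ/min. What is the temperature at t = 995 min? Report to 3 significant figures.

101 °C

Lumped-capacitance energy balance: M c_p dT/dt = UA(T_amb − T) + Q̇.
dT/dt = (T_ss − T)/τ with T_ss = T_amb + Q̇/UA = 16.9 + 362/4.16 = 103.92 °C, τ = M c_p/UA = 481·3.83/4.16 = 442.84 min.
This is linear first-order; T(t) = T_ss + (T₀ − T_ss) e^(−t/τ).
T(995) = 103.92 + (-25.919)·0.10573 = 101.18 °C.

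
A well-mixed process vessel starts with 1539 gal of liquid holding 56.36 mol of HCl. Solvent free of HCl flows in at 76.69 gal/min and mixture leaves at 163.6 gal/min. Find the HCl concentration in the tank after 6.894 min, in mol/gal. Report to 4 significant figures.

Total volume: dV/dt = Q_in − Q_out = -86.9100 gal/min, so V(t) = 1539 − 86.9100 t and V(6.894) = 939.842 gal.
Solute balance: dm/dt = 0 − Q_out C = −Q_out m/V(t).
dm/m = −Q_out dt/(V₀ − 86.9100 t); integrating gives ln(m/m₀) = −(Q_out/(Q_in−Q_out)) ln(V/V₀).
m = m₀ (V₀/V)^(Q_out/(Q_in−Q_out)) = 56.36 × (1539/939.842)^(-1.88241) = 22.2736 mol.
C = m/V = 22.2736/939.842 = 0.0236993 mol/gal.

0.02370 mol/gal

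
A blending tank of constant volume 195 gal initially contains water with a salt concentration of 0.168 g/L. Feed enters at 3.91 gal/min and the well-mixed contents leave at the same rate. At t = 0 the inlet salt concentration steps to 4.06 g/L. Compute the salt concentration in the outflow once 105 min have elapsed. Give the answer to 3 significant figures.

Mass balance on the solute (V constant): V dC/dt = Q(C_in − C).
So dC/dt = (C_in − C)/τ with τ = V/Q = 195/3.91 = 49.872 min.
This is linear first-order; C(t) = C_in + (C₀ − C_in) e^(−t/τ).
C(105) = 4.06 + (0.168 − 4.06)·e^(−105/49.872) = 4.06 + (-3.8920)·0.12180 = 3.5860 g/L.

3.59 g/L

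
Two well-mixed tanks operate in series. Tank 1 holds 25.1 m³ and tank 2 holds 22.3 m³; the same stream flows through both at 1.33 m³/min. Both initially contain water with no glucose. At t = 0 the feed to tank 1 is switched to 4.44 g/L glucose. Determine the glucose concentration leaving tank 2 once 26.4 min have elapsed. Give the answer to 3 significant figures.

Time constants: τᵢ = Vᵢ/Q for each well-mixed tank.
τ₁ = 25.1/1.33 = 18.872 min; τ₂ = 22.3/1.33 = 16.767 min.
Solving the cascade with C₁(0)=C₂(0)=0 gives C₂(t) = C_in[1 − (τ₁ e^(−t/τ₁) − τ₂ e^(−t/τ₂))/(τ₁ − τ₂)].
At t = 26.4: e^(−t/τ₁) = 0.24687, e^(−t/τ₂) = 0.20711.
C₂ = 4.44·[1 − (18.872·0.24687 − 16.767·0.20711)/(2.1053)] = 4.44·0.43641 = 1.9377 g/L.

1.94 g/L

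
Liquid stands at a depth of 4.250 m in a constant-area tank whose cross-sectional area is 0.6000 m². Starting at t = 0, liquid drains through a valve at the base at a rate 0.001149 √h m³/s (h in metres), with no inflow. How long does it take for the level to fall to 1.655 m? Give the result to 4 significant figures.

809.5 s

A dh/dt = −Q_out = −0.001149 √h.
∫ h^(−1/2) dh = −(0.001149/A) ∫ dt, giving 2√h = 2√h₀ − (0.001149/A) t.
t = 2A(√h₀ − √h)/0.001149 = 2·0.6000·(√4.250 − √1.655)/0.001149
  = 1.20000 × (2.06155 − 1.28647) / 0.001149 = 809.488 s.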